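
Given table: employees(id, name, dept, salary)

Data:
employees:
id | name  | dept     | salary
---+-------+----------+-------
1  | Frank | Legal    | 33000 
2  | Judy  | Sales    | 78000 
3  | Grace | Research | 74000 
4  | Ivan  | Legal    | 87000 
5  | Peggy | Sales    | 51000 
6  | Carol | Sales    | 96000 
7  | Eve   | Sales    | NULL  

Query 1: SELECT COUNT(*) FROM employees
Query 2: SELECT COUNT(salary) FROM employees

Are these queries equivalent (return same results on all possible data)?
No, not equivalent

Query 1 returns: [(7,)]
Query 2 returns: [(6,)]

Reason: COUNT(*) includes NULLs, COUNT(column) excludes them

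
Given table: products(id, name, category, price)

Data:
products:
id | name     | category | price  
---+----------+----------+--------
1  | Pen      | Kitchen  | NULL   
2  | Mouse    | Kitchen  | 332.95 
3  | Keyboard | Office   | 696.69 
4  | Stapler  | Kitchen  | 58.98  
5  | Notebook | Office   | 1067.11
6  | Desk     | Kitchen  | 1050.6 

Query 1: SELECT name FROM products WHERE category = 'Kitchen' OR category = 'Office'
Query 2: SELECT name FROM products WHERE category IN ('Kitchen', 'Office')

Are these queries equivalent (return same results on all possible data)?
Yes, equivalent

Both queries return: [('Desk',), ('Keyboard',), ('Mouse',), ('Notebook',), ('Pen',), ('Stapler',)]

Reason: OR vs IN are equivalent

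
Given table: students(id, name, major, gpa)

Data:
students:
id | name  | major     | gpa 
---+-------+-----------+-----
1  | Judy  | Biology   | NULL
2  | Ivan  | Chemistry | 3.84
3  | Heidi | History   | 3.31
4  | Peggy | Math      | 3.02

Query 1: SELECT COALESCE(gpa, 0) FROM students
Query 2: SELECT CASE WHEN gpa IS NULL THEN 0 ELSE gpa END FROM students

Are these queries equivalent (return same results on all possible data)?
Yes, equivalent

Both queries return: [(0,), (3.02,), (3.31,), (3.84,)]

Reason: COALESCE vs CASE for NULL handling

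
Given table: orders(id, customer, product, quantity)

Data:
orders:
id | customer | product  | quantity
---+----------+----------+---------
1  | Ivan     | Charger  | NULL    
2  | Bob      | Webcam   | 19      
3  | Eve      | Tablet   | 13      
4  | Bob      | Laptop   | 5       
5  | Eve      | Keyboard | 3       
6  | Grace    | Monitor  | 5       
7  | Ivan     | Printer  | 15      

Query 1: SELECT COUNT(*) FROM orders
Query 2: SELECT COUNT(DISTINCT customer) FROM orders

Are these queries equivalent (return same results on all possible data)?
No, not equivalent

Query 1 returns: [(7,)]
Query 2 returns: [(4,)]

Reason: COUNT(*) counts rows, COUNT(DISTINCT customer) counts unique customers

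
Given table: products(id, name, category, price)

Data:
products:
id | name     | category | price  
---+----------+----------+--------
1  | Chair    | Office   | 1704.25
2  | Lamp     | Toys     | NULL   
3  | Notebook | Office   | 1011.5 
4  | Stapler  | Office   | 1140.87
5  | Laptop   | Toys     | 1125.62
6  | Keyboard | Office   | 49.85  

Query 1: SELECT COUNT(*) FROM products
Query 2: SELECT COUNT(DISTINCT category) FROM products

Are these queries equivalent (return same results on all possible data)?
No, not equivalent

Query 1 returns: [(6,)]
Query 2 returns: [(2,)]

Reason: COUNT(*) counts rows, COUNT(DISTINCT category) counts unique categorys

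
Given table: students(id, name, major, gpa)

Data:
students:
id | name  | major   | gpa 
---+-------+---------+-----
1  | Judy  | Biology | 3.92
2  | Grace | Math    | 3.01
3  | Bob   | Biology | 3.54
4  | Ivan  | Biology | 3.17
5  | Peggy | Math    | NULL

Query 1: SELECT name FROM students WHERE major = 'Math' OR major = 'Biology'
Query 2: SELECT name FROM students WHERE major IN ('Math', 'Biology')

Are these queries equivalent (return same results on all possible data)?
Yes, equivalent

Both queries return: [('Bob',), ('Grace',), ('Ivan',), ('Judy',), ('Peggy',)]

Reason: OR vs IN are equivalent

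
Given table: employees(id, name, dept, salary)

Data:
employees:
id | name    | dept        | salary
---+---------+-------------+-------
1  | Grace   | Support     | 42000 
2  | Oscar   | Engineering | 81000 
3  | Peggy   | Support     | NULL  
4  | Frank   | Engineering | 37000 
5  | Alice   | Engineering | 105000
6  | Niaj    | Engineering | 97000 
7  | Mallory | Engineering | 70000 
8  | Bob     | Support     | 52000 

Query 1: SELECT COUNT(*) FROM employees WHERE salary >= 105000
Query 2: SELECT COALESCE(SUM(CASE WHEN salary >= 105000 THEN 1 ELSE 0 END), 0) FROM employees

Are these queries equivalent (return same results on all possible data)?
Yes, equivalent

Both queries return: [(1,)]

Reason: COUNT with WHERE vs conditional SUM (COALESCE handles empty-table NULL)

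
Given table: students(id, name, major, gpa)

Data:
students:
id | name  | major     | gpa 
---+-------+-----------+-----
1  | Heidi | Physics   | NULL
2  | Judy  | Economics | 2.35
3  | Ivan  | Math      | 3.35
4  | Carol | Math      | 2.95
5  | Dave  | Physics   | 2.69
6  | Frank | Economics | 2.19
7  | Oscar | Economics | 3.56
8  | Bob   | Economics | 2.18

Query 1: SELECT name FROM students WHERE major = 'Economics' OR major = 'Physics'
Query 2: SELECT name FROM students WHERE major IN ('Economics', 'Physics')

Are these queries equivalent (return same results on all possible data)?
Yes, equivalent

Both queries return: [('Bob',), ('Dave',), ('Frank',), ('Heidi',), ('Judy',), ('Oscar',)]

Reason: OR vs IN are equivalent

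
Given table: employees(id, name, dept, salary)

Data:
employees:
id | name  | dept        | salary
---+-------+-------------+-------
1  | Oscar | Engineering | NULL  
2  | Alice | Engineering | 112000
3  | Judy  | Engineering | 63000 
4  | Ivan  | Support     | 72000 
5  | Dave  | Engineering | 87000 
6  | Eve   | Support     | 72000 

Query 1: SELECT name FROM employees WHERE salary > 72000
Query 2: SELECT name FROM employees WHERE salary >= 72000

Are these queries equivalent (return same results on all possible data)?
No, not equivalent

Query 1 returns: [('Alice',), ('Dave',)]
Query 2 returns: [('Alice',), ('Ivan',), ('Dave',), ('Eve',)]

Reason: > vs >= gives different results when salary = 72000 exists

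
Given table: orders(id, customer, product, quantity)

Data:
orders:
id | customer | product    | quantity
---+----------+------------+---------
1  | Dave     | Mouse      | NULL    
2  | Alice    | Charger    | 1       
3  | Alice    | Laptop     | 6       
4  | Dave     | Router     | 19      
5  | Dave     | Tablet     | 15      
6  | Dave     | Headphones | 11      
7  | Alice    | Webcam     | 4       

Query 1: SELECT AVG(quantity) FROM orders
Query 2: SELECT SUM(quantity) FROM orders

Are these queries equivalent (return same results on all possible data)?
No, not equivalent

Query 1 returns: [(9.333333333333334,)]
Query 2 returns: [(56,)]

Reason: AVG vs SUM give different aggregate values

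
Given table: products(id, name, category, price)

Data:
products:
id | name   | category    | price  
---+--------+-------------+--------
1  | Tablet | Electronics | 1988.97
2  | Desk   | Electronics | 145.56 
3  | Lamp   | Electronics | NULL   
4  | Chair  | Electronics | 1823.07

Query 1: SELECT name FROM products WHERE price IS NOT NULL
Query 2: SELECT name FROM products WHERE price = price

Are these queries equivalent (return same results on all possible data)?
Yes, equivalent

Both queries return: [('Chair',), ('Desk',), ('Tablet',)]

Reason: IS NOT NULL vs self-equality (both exclude NULLs)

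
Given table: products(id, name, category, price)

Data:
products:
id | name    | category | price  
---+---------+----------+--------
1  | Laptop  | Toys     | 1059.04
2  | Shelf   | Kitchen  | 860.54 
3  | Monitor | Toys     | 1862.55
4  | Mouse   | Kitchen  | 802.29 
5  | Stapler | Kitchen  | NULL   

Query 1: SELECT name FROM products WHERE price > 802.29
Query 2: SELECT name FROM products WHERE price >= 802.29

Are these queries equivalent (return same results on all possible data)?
No, not equivalent

Query 1 returns: [('Laptop',), ('Shelf',), ('Monitor',)]
Query 2 returns: [('Laptop',), ('Shelf',), ('Monitor',), ('Mouse',)]

Reason: > vs >= gives different results when price = 802.29 exists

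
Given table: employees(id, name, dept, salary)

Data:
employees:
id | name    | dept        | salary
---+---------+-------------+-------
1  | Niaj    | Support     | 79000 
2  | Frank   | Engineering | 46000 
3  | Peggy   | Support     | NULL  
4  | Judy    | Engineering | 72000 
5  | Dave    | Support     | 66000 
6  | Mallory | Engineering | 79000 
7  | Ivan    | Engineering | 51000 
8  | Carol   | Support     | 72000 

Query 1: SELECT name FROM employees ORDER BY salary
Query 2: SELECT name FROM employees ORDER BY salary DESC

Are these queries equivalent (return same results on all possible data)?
No, not equivalent

Query 1 returns: [('Peggy',), ('Frank',), ('Ivan',), ('Dave',), ('Judy',), ('Carol',), ('Niaj',), ('Mallory',)]
Query 2 returns: [('Niaj',), ('Mallory',), ('Judy',), ('Carol',), ('Dave',), ('Ivan',), ('Frank',), ('Peggy',)]

Reason: ASC vs DESC gives opposite ordering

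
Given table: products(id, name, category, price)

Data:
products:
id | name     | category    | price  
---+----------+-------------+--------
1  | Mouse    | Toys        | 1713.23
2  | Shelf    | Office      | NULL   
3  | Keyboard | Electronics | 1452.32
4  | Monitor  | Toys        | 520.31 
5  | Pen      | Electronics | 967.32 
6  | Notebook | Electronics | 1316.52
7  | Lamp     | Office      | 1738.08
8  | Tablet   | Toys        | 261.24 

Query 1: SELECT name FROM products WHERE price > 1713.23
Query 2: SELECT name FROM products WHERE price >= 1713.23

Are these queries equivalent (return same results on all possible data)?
No, not equivalent

Query 1 returns: [('Lamp',)]
Query 2 returns: [('Mouse',), ('Lamp',)]

Reason: > vs >= gives different results when price = 1713.23 exists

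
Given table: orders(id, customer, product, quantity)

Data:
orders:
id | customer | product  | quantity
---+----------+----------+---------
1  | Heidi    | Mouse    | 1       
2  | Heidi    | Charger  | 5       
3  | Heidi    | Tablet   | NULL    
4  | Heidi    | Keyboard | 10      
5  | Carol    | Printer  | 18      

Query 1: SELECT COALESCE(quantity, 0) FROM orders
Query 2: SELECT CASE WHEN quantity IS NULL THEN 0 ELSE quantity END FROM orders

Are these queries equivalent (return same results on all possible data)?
Yes, equivalent

Both queries return: [(0,), (1,), (5,), (10,), (18,)]

Reason: COALESCE vs CASE for NULL handling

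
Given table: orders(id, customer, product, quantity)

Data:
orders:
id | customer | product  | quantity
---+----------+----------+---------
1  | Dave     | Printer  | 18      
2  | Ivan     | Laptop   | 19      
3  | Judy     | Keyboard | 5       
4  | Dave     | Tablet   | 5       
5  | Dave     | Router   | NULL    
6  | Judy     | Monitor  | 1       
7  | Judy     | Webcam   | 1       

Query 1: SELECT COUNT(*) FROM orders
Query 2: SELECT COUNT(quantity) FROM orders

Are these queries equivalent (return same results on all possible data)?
No, not equivalent

Query 1 returns: [(7,)]
Query 2 returns: [(6,)]

Reason: COUNT(*) includes NULLs, COUNT(column) excludes them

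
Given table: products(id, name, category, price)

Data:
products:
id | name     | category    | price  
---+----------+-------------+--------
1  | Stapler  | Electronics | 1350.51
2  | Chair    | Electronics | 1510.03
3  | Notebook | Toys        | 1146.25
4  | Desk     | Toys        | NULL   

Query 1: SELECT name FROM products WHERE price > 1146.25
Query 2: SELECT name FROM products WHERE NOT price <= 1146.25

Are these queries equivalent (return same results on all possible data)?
Yes, equivalent

Both queries return: [('Chair',), ('Stapler',)]

Reason: Both filter price > 1146.25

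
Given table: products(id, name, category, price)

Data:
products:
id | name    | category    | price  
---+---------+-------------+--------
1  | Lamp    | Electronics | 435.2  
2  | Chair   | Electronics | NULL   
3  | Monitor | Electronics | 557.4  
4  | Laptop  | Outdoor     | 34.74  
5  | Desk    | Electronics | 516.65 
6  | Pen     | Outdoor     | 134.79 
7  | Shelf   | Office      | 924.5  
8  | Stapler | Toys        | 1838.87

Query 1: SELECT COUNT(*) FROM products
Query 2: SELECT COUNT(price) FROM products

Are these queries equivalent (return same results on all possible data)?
No, not equivalent

Query 1 returns: [(8,)]
Query 2 returns: [(7,)]

Reason: COUNT(*) includes NULLs, COUNT(column) excludes them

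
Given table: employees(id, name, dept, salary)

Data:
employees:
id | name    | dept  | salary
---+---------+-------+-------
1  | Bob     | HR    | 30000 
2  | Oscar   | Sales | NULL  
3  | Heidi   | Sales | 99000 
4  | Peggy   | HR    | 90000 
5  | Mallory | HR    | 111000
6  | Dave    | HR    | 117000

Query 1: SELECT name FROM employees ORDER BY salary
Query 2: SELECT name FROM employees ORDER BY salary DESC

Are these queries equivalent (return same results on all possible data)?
No, not equivalent

Query 1 returns: [('Oscar',), ('Bob',), ('Peggy',), ('Heidi',), ('Mallory',), ('Dave',)]
Query 2 returns: [('Dave',), ('Mallory',), ('Heidi',), ('Peggy',), ('Bob',), ('Oscar',)]

Reason: ASC vs DESC gives opposite ordering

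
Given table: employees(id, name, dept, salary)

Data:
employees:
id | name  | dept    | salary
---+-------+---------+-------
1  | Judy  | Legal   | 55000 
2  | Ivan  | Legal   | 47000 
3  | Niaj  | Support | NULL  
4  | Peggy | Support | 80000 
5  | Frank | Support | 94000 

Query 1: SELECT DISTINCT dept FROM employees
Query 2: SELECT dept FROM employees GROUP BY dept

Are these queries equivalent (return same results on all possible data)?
Yes, equivalent

Both queries return: [('Legal',), ('Support',)]

Reason: Both get unique depts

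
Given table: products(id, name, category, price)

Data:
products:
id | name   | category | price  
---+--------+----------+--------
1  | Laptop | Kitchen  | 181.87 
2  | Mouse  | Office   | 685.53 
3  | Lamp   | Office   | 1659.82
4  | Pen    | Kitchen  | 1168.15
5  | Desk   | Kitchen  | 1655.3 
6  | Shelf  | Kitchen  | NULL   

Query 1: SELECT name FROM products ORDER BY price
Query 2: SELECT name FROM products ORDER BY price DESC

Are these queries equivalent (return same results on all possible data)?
No, not equivalent

Query 1 returns: [('Shelf',), ('Laptop',), ('Mouse',), ('Pen',), ('Desk',), ('Lamp',)]
Query 2 returns: [('Lamp',), ('Desk',), ('Pen',), ('Mouse',), ('Laptop',), ('Shelf',)]

Reason: ASC vs DESC gives opposite ordering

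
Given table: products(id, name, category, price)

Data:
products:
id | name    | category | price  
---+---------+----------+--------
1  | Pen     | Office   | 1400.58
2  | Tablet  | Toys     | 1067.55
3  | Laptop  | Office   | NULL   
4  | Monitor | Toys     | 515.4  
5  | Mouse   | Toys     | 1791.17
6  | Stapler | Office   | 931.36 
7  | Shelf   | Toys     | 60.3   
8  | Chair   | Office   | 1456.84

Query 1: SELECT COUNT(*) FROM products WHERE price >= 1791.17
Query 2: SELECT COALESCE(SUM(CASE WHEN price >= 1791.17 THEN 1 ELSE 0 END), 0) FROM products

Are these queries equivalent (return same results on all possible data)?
Yes, equivalent

Both queries return: [(1,)]

Reason: COUNT with WHERE vs conditional SUM (COALESCE handles empty-table NULL)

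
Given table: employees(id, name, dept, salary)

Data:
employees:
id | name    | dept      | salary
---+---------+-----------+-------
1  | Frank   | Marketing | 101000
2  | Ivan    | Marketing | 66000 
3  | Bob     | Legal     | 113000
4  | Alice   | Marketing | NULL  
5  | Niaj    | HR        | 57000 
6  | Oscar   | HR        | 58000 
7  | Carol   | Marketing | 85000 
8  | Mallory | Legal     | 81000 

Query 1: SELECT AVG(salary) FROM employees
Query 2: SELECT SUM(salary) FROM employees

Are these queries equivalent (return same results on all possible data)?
No, not equivalent

Query 1 returns: [(80142.85714285714,)]
Query 2 returns: [(561000,)]

Reason: AVG vs SUM give different aggregate values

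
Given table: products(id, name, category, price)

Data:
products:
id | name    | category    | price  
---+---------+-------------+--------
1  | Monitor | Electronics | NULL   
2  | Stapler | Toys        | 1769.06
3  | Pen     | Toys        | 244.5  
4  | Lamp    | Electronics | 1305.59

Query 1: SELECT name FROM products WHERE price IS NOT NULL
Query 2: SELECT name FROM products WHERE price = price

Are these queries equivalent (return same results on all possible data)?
Yes, equivalent

Both queries return: [('Lamp',), ('Pen',), ('Stapler',)]

Reason: IS NOT NULL vs self-equality (both exclude NULLs)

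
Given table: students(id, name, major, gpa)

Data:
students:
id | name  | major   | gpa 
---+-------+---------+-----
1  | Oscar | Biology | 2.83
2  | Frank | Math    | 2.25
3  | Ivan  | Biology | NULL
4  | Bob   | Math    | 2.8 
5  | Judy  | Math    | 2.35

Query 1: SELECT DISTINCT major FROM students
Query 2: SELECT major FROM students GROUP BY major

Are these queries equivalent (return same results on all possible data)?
Yes, equivalent

Both queries return: [('Biology',), ('Math',)]

Reason: Both get unique majors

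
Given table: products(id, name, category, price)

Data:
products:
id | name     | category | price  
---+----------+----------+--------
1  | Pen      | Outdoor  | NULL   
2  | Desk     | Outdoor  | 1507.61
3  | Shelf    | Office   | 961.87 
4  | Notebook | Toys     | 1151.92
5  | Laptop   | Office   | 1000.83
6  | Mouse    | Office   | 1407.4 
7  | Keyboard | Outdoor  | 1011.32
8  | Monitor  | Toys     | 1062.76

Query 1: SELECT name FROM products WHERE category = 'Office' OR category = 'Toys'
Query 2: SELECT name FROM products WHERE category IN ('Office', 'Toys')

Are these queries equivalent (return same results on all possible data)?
Yes, equivalent

Both queries return: [('Laptop',), ('Monitor',), ('Mouse',), ('Notebook',), ('Shelf',)]

Reason: OR vs IN are equivalent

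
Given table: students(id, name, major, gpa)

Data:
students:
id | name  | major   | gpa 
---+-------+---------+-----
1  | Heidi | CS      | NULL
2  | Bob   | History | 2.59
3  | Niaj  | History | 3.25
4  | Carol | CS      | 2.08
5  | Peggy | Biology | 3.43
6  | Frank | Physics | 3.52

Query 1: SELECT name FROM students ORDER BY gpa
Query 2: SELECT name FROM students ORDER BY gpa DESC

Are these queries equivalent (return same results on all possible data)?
No, not equivalent

Query 1 returns: [('Heidi',), ('Carol',), ('Bob',), ('Niaj',), ('Peggy',), ('Frank',)]
Query 2 returns: [('Frank',), ('Peggy',), ('Niaj',), ('Bob',), ('Carol',), ('Heidi',)]

Reason: ASC vs DESC gives opposite ordering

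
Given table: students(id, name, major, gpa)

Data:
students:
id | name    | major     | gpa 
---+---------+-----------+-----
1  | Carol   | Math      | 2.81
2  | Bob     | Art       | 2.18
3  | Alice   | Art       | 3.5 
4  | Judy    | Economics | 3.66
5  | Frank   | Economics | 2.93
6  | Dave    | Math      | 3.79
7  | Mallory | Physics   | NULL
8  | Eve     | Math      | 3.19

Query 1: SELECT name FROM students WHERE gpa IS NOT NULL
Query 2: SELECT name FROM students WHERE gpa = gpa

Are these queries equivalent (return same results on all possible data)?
Yes, equivalent

Both queries return: [('Alice',), ('Bob',), ('Carol',), ('Dave',), ('Eve',), ('Frank',), ('Judy',)]

Reason: IS NOT NULL vs self-equality (both exclude NULLs)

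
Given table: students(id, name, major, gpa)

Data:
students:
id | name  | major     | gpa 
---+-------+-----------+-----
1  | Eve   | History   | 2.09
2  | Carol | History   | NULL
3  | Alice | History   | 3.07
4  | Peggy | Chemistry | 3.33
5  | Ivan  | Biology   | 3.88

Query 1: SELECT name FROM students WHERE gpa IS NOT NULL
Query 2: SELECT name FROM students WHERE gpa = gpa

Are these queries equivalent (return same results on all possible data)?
Yes, equivalent

Both queries return: [('Alice',), ('Eve',), ('Ivan',), ('Peggy',)]

Reason: IS NOT NULL vs self-equality (both exclude NULLs)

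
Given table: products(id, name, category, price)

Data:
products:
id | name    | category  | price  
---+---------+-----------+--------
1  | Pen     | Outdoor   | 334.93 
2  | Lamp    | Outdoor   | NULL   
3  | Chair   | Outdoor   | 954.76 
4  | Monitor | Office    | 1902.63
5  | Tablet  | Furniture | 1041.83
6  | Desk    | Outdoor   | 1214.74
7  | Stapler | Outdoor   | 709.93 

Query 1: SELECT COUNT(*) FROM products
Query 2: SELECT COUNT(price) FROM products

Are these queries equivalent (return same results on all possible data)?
No, not equivalent

Query 1 returns: [(7,)]
Query 2 returns: [(6,)]

Reason: COUNT(*) includes NULLs, COUNT(column) excludes them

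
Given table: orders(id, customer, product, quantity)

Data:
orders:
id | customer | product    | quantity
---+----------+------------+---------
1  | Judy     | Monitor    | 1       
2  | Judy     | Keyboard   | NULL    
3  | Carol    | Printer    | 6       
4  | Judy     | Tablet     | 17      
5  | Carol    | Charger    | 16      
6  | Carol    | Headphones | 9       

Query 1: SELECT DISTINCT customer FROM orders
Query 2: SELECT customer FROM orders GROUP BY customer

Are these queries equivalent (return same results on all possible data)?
Yes, equivalent

Both queries return: [('Carol',), ('Judy',)]

Reason: Both get unique customers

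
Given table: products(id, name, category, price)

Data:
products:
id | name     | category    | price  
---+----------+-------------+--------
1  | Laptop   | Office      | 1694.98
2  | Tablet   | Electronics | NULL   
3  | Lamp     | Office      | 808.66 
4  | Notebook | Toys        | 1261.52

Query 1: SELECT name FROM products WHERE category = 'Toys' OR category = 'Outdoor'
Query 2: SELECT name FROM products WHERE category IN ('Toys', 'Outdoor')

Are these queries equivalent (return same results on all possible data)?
Yes, equivalent

Both queries return: [('Notebook',)]

Reason: OR vs IN are equivalent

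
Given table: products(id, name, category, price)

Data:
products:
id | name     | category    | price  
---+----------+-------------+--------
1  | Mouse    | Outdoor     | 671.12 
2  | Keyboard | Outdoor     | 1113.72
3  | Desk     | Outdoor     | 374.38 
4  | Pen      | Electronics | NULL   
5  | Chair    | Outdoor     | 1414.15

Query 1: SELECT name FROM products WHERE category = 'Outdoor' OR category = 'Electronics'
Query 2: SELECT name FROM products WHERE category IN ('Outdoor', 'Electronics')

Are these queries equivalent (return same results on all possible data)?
Yes, equivalent

Both queries return: [('Chair',), ('Desk',), ('Keyboard',), ('Mouse',), ('Pen',)]

Reason: OR vs IN are equivalent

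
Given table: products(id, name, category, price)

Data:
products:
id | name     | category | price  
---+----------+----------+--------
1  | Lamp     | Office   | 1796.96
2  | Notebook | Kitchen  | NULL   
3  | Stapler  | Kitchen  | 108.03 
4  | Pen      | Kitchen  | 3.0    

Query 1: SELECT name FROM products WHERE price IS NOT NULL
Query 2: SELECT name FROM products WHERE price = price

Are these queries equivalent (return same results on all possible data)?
Yes, equivalent

Both queries return: [('Lamp',), ('Pen',), ('Stapler',)]

Reason: IS NOT NULL vs self-equality (both exclude NULLs)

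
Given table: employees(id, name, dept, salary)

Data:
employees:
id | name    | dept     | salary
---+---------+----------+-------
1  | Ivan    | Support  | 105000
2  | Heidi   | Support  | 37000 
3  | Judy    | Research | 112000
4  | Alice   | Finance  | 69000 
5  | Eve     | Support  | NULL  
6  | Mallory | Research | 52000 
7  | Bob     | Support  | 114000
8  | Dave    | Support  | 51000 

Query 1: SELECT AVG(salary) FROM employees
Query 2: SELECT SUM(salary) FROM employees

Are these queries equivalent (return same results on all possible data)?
No, not equivalent

Query 1 returns: [(77142.85714285714,)]
Query 2 returns: [(540000,)]

Reason: AVG vs SUM give different aggregate values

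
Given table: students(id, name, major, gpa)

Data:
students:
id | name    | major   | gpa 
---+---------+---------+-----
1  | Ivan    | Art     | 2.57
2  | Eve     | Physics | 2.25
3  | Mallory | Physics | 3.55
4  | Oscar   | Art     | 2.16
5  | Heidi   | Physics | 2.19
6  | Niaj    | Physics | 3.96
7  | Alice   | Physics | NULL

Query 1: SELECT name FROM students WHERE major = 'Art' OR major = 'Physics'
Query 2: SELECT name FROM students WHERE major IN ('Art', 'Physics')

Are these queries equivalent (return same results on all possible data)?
Yes, equivalent

Both queries return: [('Alice',), ('Eve',), ('Heidi',), ('Ivan',), ('Mallory',), ('Niaj',), ('Oscar',)]

Reason: OR vs IN are equivalent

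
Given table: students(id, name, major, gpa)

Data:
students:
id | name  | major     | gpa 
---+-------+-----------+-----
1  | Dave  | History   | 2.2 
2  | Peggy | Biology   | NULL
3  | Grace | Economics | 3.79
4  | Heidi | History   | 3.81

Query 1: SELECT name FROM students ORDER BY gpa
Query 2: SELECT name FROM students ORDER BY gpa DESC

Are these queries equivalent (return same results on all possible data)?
No, not equivalent

Query 1 returns: [('Peggy',), ('Dave',), ('Grace',), ('Heidi',)]
Query 2 returns: [('Heidi',), ('Grace',), ('Dave',), ('Peggy',)]

Reason: ASC vs DESC gives opposite ordering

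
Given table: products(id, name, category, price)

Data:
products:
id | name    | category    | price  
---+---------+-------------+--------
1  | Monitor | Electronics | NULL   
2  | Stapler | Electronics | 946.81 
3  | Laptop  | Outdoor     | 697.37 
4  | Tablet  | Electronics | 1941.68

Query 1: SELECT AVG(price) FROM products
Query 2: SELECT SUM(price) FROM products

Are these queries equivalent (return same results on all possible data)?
No, not equivalent

Query 1 returns: [(1195.2866666666666,)]
Query 2 returns: [(3585.86,)]

Reason: AVG vs SUM give different aggregate values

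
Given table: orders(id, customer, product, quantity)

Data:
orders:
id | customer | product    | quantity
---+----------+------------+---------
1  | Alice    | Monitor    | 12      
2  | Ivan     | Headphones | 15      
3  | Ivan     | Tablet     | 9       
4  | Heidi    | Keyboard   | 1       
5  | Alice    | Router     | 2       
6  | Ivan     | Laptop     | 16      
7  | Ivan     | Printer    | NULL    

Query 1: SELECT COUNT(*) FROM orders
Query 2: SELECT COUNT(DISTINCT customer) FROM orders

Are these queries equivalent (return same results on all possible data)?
No, not equivalent

Query 1 returns: [(7,)]
Query 2 returns: [(3,)]

Reason: COUNT(*) counts rows, COUNT(DISTINCT customer) counts unique customers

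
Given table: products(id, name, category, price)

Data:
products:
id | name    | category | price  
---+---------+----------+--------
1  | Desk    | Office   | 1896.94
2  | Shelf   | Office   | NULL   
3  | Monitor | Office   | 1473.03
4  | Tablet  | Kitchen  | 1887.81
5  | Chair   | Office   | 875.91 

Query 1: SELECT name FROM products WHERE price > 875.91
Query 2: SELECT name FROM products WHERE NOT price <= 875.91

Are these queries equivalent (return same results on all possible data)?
Yes, equivalent

Both queries return: [('Desk',), ('Monitor',), ('Tablet',)]

Reason: Both filter price > 875.91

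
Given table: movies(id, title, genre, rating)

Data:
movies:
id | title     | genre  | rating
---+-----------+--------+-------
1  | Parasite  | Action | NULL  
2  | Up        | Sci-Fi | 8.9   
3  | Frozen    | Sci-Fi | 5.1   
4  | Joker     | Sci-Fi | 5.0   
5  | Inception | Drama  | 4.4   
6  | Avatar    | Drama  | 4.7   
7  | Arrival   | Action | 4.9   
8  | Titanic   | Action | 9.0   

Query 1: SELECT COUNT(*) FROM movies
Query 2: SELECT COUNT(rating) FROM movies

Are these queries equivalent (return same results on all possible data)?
No, not equivalent

Query 1 returns: [(8,)]
Query 2 returns: [(7,)]

Reason: COUNT(*) includes NULLs, COUNT(column) excludes them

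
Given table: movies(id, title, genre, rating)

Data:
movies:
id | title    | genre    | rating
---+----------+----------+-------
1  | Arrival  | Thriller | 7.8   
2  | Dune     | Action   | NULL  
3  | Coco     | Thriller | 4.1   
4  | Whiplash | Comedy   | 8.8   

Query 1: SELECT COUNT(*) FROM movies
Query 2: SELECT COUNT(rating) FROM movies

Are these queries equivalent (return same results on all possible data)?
No, not equivalent

Query 1 returns: [(4,)]
Query 2 returns: [(3,)]

Reason: COUNT(*) includes NULLs, COUNT(column) excludes them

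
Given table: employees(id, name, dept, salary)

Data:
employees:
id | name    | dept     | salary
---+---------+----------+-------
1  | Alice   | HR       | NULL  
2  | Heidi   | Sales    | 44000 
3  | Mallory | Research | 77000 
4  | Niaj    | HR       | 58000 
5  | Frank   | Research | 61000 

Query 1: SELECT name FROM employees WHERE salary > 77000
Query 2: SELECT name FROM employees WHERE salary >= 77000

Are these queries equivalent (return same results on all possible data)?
No, not equivalent

Query 1 returns: []
Query 2 returns: [('Mallory',)]

Reason: > vs >= gives different results when salary = 77000 exists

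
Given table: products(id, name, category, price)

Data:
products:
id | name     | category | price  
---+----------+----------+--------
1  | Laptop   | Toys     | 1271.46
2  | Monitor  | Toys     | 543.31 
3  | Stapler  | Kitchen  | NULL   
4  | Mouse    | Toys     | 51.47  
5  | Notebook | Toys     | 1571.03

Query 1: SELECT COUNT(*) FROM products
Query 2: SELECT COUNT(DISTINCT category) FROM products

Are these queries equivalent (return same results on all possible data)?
No, not equivalent

Query 1 returns: [(5,)]
Query 2 returns: [(2,)]

Reason: COUNT(*) counts rows, COUNT(DISTINCT category) counts unique categorys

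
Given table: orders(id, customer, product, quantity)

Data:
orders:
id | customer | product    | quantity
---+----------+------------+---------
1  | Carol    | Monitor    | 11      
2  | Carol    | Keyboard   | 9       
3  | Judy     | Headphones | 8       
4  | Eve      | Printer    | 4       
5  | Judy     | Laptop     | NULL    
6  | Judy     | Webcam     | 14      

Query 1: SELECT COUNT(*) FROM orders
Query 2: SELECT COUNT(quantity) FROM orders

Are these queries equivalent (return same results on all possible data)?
No, not equivalent

Query 1 returns: [(6,)]
Query 2 returns: [(5,)]

Reason: COUNT(*) includes NULLs, COUNT(column) excludes them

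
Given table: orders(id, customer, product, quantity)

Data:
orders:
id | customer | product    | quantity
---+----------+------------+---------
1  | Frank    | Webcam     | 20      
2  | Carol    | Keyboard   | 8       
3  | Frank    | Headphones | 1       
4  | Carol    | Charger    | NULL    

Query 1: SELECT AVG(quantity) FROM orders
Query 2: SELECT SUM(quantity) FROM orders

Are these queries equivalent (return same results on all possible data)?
No, not equivalent

Query 1 returns: [(9.666666666666666,)]
Query 2 returns: [(29,)]

Reason: AVG vs SUM give different aggregate values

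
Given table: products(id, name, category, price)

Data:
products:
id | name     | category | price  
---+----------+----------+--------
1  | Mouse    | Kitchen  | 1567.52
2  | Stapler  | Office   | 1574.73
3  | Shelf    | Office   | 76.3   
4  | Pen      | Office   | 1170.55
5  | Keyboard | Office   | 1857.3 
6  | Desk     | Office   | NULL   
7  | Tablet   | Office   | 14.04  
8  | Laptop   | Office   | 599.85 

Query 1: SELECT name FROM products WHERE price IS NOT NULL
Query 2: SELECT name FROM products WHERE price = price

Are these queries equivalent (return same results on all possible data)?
Yes, equivalent

Both queries return: [('Keyboard',), ('Laptop',), ('Mouse',), ('Pen',), ('Shelf',), ('Stapler',), ('Tablet',)]

Reason: IS NOT NULL vs self-equality (both exclude NULLs)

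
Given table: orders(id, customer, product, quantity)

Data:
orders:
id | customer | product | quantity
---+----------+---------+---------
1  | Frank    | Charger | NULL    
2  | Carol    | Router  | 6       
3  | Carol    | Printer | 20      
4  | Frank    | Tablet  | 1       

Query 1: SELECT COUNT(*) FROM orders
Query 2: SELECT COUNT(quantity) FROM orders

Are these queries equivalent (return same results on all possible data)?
No, not equivalent

Query 1 returns: [(4,)]
Query 2 returns: [(3,)]

Reason: COUNT(*) includes NULLs, COUNT(column) excludes them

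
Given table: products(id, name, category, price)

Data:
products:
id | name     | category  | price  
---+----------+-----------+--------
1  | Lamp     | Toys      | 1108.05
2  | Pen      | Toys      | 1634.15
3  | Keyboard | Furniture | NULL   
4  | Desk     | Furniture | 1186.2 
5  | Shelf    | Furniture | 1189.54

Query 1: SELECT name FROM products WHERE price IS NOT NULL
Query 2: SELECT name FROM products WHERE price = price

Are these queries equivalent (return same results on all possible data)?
Yes, equivalent

Both queries return: [('Desk',), ('Lamp',), ('Pen',), ('Shelf',)]

Reason: IS NOT NULL vs self-equality (both exclude NULLs)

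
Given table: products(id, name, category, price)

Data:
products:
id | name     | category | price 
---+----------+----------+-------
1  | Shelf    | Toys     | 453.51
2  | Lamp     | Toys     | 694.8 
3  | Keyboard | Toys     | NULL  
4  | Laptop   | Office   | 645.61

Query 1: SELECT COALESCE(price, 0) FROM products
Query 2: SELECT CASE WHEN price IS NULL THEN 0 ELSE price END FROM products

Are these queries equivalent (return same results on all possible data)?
Yes, equivalent

Both queries return: [(0,), (453.51,), (645.61,), (694.8,)]

Reason: COALESCE vs CASE for NULL handling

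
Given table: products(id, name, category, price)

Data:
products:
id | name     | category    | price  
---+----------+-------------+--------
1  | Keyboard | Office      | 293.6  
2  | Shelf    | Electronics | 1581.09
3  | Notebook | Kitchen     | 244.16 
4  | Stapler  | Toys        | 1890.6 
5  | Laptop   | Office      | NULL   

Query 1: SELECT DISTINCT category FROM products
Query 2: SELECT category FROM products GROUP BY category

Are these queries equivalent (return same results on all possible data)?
Yes, equivalent

Both queries return: [('Electronics',), ('Kitchen',), ('Office',), ('Toys',)]

Reason: Both get unique categorys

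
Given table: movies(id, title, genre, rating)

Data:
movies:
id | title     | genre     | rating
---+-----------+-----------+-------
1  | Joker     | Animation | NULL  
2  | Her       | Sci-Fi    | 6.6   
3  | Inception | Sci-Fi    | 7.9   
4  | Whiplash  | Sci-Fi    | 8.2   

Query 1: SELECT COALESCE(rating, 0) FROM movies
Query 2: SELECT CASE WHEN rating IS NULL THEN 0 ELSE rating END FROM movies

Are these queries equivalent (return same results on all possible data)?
Yes, equivalent

Both queries return: [(0,), (6.6,), (7.9,), (8.2,)]

Reason: COALESCE vs CASE for NULL handling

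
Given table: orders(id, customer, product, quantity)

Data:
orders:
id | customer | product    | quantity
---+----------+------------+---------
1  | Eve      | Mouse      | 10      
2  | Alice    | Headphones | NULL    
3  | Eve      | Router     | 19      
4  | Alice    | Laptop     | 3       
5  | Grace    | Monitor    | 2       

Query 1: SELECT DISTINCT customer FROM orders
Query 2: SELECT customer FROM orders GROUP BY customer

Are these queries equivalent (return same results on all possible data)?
Yes, equivalent

Both queries return: [('Alice',), ('Eve',), ('Grace',)]

Reason: Both get unique customers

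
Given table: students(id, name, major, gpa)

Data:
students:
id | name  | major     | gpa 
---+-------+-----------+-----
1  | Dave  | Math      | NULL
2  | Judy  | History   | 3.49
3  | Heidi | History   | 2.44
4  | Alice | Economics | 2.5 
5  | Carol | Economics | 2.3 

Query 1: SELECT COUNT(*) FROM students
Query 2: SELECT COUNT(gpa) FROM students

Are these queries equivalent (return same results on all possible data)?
No, not equivalent

Query 1 returns: [(5,)]
Query 2 returns: [(4,)]

Reason: COUNT(*) includes NULLs, COUNT(column) excludes them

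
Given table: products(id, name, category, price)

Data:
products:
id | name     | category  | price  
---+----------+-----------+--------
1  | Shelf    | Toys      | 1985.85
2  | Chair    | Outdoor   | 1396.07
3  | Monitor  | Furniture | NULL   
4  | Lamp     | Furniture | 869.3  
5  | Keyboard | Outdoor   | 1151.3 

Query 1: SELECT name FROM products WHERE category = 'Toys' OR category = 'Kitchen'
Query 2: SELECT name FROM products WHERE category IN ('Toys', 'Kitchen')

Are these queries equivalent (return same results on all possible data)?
Yes, equivalent

Both queries return: [('Shelf',)]

Reason: OR vs IN are equivalent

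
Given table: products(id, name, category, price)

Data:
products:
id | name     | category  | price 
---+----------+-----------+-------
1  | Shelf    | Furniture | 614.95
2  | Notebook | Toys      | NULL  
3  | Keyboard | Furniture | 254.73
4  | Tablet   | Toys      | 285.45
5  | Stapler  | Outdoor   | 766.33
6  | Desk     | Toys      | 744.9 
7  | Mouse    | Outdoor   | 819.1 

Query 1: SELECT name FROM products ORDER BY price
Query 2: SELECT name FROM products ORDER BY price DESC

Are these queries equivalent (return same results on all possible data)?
No, not equivalent

Query 1 returns: [('Notebook',), ('Keyboard',), ('Tablet',), ('Shelf',), ('Desk',), ('Stapler',), ('Mouse',)]
Query 2 returns: [('Mouse',), ('Stapler',), ('Desk',), ('Shelf',), ('Tablet',), ('Keyboard',), ('Notebook',)]

Reason: ASC vs DESC gives opposite ordering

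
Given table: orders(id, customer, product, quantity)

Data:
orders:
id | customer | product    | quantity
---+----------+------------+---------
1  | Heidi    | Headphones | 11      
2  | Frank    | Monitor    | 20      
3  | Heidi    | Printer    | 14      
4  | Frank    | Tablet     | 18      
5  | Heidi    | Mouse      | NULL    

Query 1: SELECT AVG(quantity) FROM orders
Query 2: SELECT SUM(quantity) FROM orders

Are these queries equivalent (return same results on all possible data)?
No, not equivalent

Query 1 returns: [(15.75,)]
Query 2 returns: [(63,)]

Reason: AVG vs SUM give different aggregate values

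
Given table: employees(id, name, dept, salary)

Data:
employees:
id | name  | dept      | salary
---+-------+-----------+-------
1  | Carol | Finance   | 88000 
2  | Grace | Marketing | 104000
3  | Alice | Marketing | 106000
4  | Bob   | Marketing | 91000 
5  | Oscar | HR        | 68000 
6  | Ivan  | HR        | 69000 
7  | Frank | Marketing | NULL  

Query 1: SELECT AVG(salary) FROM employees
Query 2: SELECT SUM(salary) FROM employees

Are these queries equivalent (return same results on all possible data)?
No, not equivalent

Query 1 returns: [(87666.66666666667,)]
Query 2 returns: [(526000,)]

Reason: AVG vs SUM give different aggregate values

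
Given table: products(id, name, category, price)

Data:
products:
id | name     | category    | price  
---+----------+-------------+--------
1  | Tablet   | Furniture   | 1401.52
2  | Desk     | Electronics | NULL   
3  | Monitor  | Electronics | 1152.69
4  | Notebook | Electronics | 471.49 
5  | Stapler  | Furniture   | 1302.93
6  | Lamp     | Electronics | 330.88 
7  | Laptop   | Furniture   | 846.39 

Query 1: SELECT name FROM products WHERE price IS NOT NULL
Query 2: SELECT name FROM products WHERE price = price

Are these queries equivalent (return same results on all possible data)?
Yes, equivalent

Both queries return: [('Lamp',), ('Laptop',), ('Monitor',), ('Notebook',), ('Stapler',), ('Tablet',)]

Reason: IS NOT NULL vs self-equality (both exclude NULLs)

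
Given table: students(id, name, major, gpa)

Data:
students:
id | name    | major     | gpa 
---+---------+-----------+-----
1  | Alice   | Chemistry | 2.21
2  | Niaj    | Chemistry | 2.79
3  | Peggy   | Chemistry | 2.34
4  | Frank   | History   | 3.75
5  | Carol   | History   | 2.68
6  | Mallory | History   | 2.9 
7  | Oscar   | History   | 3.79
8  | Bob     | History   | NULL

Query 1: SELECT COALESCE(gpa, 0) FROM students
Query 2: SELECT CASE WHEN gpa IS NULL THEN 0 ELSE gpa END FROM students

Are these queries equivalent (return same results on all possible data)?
Yes, equivalent

Both queries return: [(0,), (2.21,), (2.34,), (2.68,), (2.79,), (2.9,), (3.75,), (3.79,)]

Reason: COALESCE vs CASE for NULL handling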